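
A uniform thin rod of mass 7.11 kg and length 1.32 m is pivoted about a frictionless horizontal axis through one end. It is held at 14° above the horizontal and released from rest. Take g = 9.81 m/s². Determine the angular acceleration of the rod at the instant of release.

About the pivot, I = (1/3)ML² = (1/3)(7.11)(1.32)² = 4.129 kg·m².
The weight acts at the center, a distance L/2 = 0.6600 m from the pivot; τ = Mg(L/2) cos 14° = 44.67 N·m.
α = τ/I = 44.67/4.129 = 10.82 rad/s².

α ≈ 10.8 rad/s²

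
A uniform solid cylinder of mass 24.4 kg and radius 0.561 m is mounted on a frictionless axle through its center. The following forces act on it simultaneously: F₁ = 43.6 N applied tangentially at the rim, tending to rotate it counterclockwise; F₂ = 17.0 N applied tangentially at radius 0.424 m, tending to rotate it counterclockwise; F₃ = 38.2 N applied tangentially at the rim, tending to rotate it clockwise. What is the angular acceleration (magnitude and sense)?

α ≈ 2.67 rad/s², counterclockwise

I = ½MR² = (1/2)(24.4)(0.561)² = 3.840 kg·m².
Taking counterclockwise as positive: τ₁ = +(43.6)(0.561) = +24.46 N·m; τ₂ = +(17.0)(0.424) = +7.208 N·m; τ₃ = −(38.2)(0.561) = −21.43 N·m.
Net torque τ = 10.24 N·m.
α = τ/I = 10.24/3.840 = 2.666 rad/s².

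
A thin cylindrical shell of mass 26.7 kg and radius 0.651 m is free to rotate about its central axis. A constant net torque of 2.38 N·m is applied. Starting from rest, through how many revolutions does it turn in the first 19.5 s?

I = MR² = (26.7)(0.651)² = 11.32 kg·m².
α = τ/I = 2.38/11.32 = 0.2103 rad/s².
θ = ½αt² = ½(0.2103)(19.5)² = 39.99 rad.
Revolutions = θ/(2π) = 6.364.

≈ 6.36 revolutions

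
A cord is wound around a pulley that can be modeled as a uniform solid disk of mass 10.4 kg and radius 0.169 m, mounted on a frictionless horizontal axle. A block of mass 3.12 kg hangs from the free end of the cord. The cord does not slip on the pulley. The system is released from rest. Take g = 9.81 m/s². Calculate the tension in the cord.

T ≈ 19.1 N

I = ½MR² = (1/2)(10.4)(0.169)² = 0.1485 kg·m².
Block: mg − T = ma. Pulley: TR = Iα. No-slip: a = αR, so T = (I/R²)a = 5.200·a.
Then mg = (m + 5.200)a, so a = (3.12)(9.81)/(3.12 + 5.200) = 3.679 m/s².
T = 5.200·a = 19.13 N.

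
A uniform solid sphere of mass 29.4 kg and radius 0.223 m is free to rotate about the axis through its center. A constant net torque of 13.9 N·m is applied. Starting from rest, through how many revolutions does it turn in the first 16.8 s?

I = (2/5)MR² = (2/5)(29.4)(0.223)² = 0.5848 kg·m².
α = τ/I = 13.9/0.5848 = 23.77 rad/s².
θ = ½αt² = ½(23.77)(16.8)² = 3354 rad.
Revolutions = θ/(2π) = 533.8.

≈ 534 revolutions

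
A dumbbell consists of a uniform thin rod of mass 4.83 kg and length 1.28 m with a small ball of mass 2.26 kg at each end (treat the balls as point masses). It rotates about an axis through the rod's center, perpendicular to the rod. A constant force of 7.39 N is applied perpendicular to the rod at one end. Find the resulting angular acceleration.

I_rod = (1/12)ML² = (1/12)(4.83)(1.28)² = 0.6595 kg·m².
I_balls = 2·m·(L/2)² = 2(2.26)(0.6400)² = 1.851 kg·m².
Total I = 2.511 kg·m².
τ = F·(L/2) = (7.39)(0.640) = 4.730 N·m.
α = τ/I = 4.730/2.511 = 1.884 rad/s².

α ≈ 1.88 rad/s²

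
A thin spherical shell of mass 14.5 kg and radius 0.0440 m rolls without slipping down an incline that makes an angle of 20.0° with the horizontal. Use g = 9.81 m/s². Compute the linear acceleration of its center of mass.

a ≈ 2.01 m/s²

Translation along the incline: Mg sinθ − f = Ma.
Rotation about the center: fR = Iα with I = (2/3)MR². No-slip gives a = αR, so f = (I/R²)a = (2/3)M a.
Substituting: Mg sinθ = (1 + 0.6667)Ma, so a = g sinθ/(1 + 0.6667) = (9.81) sin 20.0° / 1.667 = 2.013 m/s².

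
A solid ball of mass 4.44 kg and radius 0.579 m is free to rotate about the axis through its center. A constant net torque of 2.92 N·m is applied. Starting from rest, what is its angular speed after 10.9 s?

ω ≈ 53.5 rad/s

I = (2/5)MR² = (2/5)(4.44)(0.579)² = 0.5954 kg·m².
α = τ/I = 2.92/0.5954 = 4.904 rad/s².
ω = ω₀ + αt = 0 + (4.904)(10.9) = 53.46 rad/s.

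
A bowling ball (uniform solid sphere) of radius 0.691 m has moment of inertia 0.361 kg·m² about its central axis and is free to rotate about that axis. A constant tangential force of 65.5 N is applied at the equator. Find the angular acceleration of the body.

α ≈ 125 rad/s²

τ = F R = (65.5)(0.691) = 45.26 N·m.
Newton's second law for rotation, τ = Iα, gives α = τ/I = 45.26/0.3610 = 125.4 rad/s².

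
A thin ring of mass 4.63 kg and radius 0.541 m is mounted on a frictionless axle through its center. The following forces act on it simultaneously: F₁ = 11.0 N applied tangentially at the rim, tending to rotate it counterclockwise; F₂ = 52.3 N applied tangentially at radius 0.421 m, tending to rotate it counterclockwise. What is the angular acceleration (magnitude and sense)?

I = MR² = (4.63)(0.541)² = 1.355 kg·m².
Taking counterclockwise as positive: τ₁ = +(11.0)(0.541) = +5.951 N·m; τ₂ = +(52.3)(0.421) = +22.02 N·m.
Net torque τ = 27.97 N·m.
α = τ/I = 27.97/1.355 = 20.64 rad/s².

α ≈ 20.6 rad/s², counterclockwise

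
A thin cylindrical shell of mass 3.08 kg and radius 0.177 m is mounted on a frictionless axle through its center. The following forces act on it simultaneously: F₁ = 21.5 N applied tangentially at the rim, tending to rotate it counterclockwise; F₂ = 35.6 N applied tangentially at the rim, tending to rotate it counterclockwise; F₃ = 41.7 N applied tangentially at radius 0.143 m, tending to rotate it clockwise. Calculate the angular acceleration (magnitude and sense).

α ≈ 42.9 rad/s², counterclockwise

I = MR² = (3.08)(0.177)² = 0.09649 kg·m².
Taking counterclockwise as positive: τ₁ = +(21.5)(0.177) = +3.805 N·m; τ₂ = +(35.6)(0.177) = +6.301 N·m; τ₃ = −(41.7)(0.143) = −5.963 N·m.
Net torque τ = 4.144 N·m.
α = τ/I = 4.144/0.09649 = 42.94 rad/s².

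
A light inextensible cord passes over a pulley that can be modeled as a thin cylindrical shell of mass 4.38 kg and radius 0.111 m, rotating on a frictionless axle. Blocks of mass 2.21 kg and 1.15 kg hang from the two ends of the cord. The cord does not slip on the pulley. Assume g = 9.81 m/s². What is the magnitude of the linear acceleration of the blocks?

I = MR² = (4.38)(0.111)² = 0.05397 kg·m².
Heavier block: m₁g − T₁ = m₁a. Lighter block: T₂ − m₂g = m₂a.
Pulley: (T₁ − T₂)R = Iα = I(a/R), so T₁ − T₂ = (I/R²)a = 1·M_p a = 4.380·a.
Adding the three: (m₁ − m₂)g = (m₁ + m₂ + 4.380)a, so a = (2.21 − 1.15)(9.81)/(2.21 + 1.15 + 4.380) = 1.343 m/s².

a ≈ 1.34 m/s²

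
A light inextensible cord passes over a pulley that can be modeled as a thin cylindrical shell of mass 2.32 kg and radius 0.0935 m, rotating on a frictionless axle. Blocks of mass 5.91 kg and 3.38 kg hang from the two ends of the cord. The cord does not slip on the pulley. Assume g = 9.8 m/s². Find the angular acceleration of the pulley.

I = MR² = (2.32)(0.0935)² = 0.02028 kg·m².
Heavier block: m₁g − T₁ = m₁a. Lighter block: T₂ − m₂g = m₂a.
Pulley: (T₁ − T₂)R = Iα = I(a/R), so T₁ − T₂ = (I/R²)a = 1·M_p a = 2.320·a.
Adding the three: (m₁ − m₂)g = (m₁ + m₂ + 2.320)a, so a = (5.91 − 3.38)(9.8)/(5.91 + 3.38 + 2.320) = 2.136 m/s².
α = a/R = 2.136/0.0935 = 22.84 rad/s².

α ≈ 22.8 rad/s²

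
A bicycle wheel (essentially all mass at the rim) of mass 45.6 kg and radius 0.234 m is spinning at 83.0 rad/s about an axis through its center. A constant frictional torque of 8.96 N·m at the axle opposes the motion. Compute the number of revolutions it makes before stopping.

I = MR² = (45.6)(0.234)² = 2.497 kg·m².
The net torque has magnitude 8.96 N·m, opposing ω.
|α| = τ/I = 8.960/2.497 = 3.588 rad/s² (deceleration).
ω² = ω₀² − 2|α|θ with ω = 0 ⇒ θ = ω₀²/(2|α|) = 959.9 rad = 152.8 rev.

≈ 153 revolutions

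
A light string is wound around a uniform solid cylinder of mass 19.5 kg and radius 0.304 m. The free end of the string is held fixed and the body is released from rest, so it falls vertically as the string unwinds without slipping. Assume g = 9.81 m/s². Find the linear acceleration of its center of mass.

a ≈ 6.54 m/s²

Translation: Mg − T = Ma. Rotation about the center: TR = Iα with I = ½MR².
With a = αR: T = (I/R²)a = (1/2)M a, so Mg = (1 + 0.5000)Ma.
a = g/(1 + 0.5000) = 9.81/1.500 = 6.540 m/s².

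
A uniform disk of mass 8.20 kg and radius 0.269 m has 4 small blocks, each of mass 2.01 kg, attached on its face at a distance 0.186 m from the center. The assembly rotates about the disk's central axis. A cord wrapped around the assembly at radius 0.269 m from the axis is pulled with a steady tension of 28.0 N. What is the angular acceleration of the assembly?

I_disk = ½MR² = ½(8.20)(0.269)² = 0.2967 kg·m².
I_blocks = 4·m·r² = 4(2.01)(0.186)² = 0.2782 kg·m².
Total I = 0.5748 kg·m².
τ = F r = (28.0)(0.269) = 7.532 N·m.
α = τ/I = 7.532/0.5748 = 13.10 rad/s².

α ≈ 13.1 rad/s²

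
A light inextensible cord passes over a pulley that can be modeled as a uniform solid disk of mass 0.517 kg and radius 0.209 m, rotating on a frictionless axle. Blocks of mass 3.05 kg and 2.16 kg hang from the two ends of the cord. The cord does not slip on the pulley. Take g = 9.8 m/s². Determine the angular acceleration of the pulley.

α ≈ 7.63 rad/s²

I = ½MR² = (1/2)(0.517)(0.209)² = 0.01129 kg·m².
Heavier block: m₁g − T₁ = m₁a. Lighter block: T₂ − m₂g = m₂a.
Pulley: (T₁ − T₂)R = Iα = I(a/R), so T₁ − T₂ = (I/R²)a = (1/2)M_p a = 0.2585·a.
Adding the three: (m₁ − m₂)g = (m₁ + m₂ + 0.2585)a, so a = (3.05 − 2.16)(9.8)/(3.05 + 2.16 + 0.2585) = 1.595 m/s².
α = a/R = 1.595/0.209 = 7.631 rad/s².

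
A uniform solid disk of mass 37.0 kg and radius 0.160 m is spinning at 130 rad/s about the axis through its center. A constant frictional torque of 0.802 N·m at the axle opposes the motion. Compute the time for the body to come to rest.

t ≈ 76.8 s

I = ½MR² = (1/2)(37.0)(0.160)² = 0.4736 kg·m².
The net torque has magnitude 0.802 N·m, opposing ω.
|α| = τ/I = 0.8020/0.4736 = 1.693 rad/s² (deceleration).
0 = ω₀ − |α|t ⇒ t = ω₀/|α| = 130/1.693 = 76.77 s.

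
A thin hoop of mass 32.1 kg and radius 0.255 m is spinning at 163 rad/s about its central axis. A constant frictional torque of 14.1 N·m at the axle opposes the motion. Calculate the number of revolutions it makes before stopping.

≈ 313 revolutions

I = MR² = (32.1)(0.255)² = 2.087 kg·m².
The net torque has magnitude 14.1 N·m, opposing ω.
|α| = τ/I = 14.10/2.087 = 6.755 rad/s² (deceleration).
ω² = ω₀² − 2|α|θ with ω = 0 ⇒ θ = ω₀²/(2|α|) = 1967 rad = 313.0 rev.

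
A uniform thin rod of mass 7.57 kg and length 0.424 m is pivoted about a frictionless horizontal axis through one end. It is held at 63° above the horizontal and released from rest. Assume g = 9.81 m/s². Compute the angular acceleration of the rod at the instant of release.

α ≈ 15.8 rad/s²

About the pivot, I = (1/3)ML² = (1/3)(7.57)(0.424)² = 0.4536 kg·m².
The weight acts at the center, a distance L/2 = 0.2120 m from the pivot; τ = Mg(L/2) cos 63° = 7.147 N·m.
α = τ/I = 7.147/0.4536 = 15.76 rad/s².
(Equivalently α = (3g/(2L)) cos 63° = 15.76 rad/s².)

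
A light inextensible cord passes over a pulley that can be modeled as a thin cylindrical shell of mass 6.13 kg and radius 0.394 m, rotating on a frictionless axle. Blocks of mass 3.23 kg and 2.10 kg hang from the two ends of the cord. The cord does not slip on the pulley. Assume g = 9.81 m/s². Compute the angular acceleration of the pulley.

α ≈ 2.46 rad/s²

I = MR² = (6.13)(0.394)² = 0.9516 kg·m².
Heavier block: m₁g − T₁ = m₁a. Lighter block: T₂ − m₂g = m₂a.
Pulley: (T₁ − T₂)R = Iα = I(a/R), so T₁ − T₂ = (I/R²)a = 1·M_p a = 6.130·a.
Adding the three: (m₁ − m₂)g = (m₁ + m₂ + 6.130)a, so a = (3.23 − 2.10)(9.81)/(3.23 + 2.10 + 6.130) = 0.9673 m/s².
α = a/R = 0.9673/0.394 = 2.455 rad/s².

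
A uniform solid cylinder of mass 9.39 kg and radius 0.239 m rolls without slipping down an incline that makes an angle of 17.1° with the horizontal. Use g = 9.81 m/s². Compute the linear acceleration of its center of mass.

Translation along the incline: Mg sinθ − f = Ma.
Rotation about the center: fR = Iα with I = ½MR². No-slip gives a = αR, so f = (I/R²)a = (1/2)M a.
Substituting: Mg sinθ = (1 + 0.5000)Ma, so a = g sinθ/(1 + 0.5000) = (9.81) sin 17.1° / 1.500 = 1.923 m/s².

a ≈ 1.92 m/s²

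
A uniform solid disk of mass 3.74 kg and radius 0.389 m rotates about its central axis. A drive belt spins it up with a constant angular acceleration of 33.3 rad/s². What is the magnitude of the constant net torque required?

τ ≈ 9.42 N·m

I = ½MR² = (1/2)(3.74)(0.389)² = 0.2830 kg·m².
τ = Iα = (0.2830)(33.30) = 9.423 N·m.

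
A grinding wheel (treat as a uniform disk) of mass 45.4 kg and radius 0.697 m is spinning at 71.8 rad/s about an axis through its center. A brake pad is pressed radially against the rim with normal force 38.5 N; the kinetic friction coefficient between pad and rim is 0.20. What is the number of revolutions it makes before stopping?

≈ 843 revolutions

I = ½MR² = (1/2)(45.4)(0.697)² = 11.03 kg·m².
Friction force f = μN = (0.20)(38.5) = 7.700 N at the rim; torque magnitude τ = fR = 5.367 N·m, opposing ω.
|α| = τ/I = 5.367/11.03 = 0.4867 rad/s² (deceleration).
ω² = ω₀² − 2|α|θ with ω = 0 ⇒ θ = ω₀²/(2|α|) = 5296 rad = 843.0 rev.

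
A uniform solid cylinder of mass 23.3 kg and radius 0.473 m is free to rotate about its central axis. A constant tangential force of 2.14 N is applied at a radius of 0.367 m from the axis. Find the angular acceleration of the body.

I = ½MR² = (1/2)(23.3)(0.473)² = 2.606 kg·m².
τ = F·r = (2.14)(0.367) = 0.7854 N·m.
Newton's second law for rotation, τ = Iα, gives α = τ/I = 0.7854/2.606 = 0.3013 rad/s².

α ≈ 0.301 rad/s²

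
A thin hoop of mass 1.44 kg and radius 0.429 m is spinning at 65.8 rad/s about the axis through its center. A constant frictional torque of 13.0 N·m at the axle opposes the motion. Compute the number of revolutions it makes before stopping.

I = MR² = (1.44)(0.429)² = 0.2650 kg·m².
The net torque has magnitude 13.0 N·m, opposing ω.
|α| = τ/I = 13.00/0.2650 = 49.05 rad/s² (deceleration).
ω² = ω₀² − 2|α|θ with ω = 0 ⇒ θ = ω₀²/(2|α|) = 44.13 rad = 7.024 rev.

≈ 7.02 revolutions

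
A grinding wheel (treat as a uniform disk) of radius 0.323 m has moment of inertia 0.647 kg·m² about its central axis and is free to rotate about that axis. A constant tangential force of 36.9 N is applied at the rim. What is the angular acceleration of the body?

τ = F R = (36.9)(0.323) = 11.92 N·m.
Newton's second law for rotation, τ = Iα, gives α = τ/I = 11.92/0.6470 = 18.42 rad/s².

α ≈ 18.4 rad/s²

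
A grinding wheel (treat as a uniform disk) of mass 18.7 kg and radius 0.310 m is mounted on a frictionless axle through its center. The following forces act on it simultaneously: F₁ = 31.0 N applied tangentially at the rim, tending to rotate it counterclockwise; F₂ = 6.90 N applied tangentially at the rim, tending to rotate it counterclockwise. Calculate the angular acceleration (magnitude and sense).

α ≈ 13.1 rad/s², counterclockwise

I = ½MR² = (1/2)(18.7)(0.310)² = 0.8985 kg·m².
Taking counterclockwise as positive: τ₁ = +(31.0)(0.310) = +9.610 N·m; τ₂ = +(6.90)(0.310) = +2.139 N·m.
Net torque τ = 11.75 N·m.
α = τ/I = 11.75/0.8985 = 13.08 rad/s².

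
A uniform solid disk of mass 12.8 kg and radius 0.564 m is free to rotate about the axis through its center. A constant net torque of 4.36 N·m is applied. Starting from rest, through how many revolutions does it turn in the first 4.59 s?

≈ 3.59 revolutions

I = ½MR² = (1/2)(12.8)(0.564)² = 2.036 kg·m².
α = τ/I = 4.36/2.036 = 2.142 rad/s².
θ = ½αt² = ½(2.142)(4.59)² = 22.56 rad.
Revolutions = θ/(2π) = 3.591.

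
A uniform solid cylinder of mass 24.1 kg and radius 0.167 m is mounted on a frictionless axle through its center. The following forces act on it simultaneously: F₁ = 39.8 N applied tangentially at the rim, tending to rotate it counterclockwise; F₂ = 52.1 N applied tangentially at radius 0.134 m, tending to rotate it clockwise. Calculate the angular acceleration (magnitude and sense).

α ≈ 0.996 rad/s², clockwise

I = ½MR² = (1/2)(24.1)(0.167)² = 0.3361 kg·m².
Taking counterclockwise as positive: τ₁ = +(39.8)(0.167) = +6.647 N·m; τ₂ = −(52.1)(0.134) = −6.981 N·m.
Net torque τ = -0.3348 N·m.
α = τ/I = -0.3348/0.3361 = -0.9962 rad/s².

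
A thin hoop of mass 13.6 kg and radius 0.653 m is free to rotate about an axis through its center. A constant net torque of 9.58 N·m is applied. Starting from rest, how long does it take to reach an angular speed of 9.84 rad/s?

I = MR² = (13.6)(0.653)² = 5.799 kg·m².
α = τ/I = 9.58/5.799 = 1.652 rad/s².
ω = αt ⇒ t = ω/α = 9.84/1.652 = 5.957 s.

t ≈ 5.96 s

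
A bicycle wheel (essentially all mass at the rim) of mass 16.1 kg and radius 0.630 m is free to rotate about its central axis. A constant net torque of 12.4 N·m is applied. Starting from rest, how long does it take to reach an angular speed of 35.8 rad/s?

t ≈ 18.4 s

I = MR² = (16.1)(0.630)² = 6.390 kg·m².
α = τ/I = 12.4/6.390 = 1.941 rad/s².
ω = αt ⇒ t = ω/α = 35.8/1.941 = 18.45 s.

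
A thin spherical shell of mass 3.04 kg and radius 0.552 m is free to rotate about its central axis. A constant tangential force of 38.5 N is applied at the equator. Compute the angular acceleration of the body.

α ≈ 34.4 rad/s²

I = (2/3)MR² = (2/3)(3.04)(0.552)² = 0.6175 kg·m².
τ = F R = (38.5)(0.552) = 21.25 N·m.
Newton's second law for rotation, τ = Iα, gives α = τ/I = 21.25/0.6175 = 34.41 rad/s².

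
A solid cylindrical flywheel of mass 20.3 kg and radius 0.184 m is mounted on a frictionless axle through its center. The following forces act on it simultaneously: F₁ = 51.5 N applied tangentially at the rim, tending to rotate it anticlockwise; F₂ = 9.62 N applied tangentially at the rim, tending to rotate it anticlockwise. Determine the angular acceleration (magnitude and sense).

α ≈ 32.7 rad/s², anticlockwise

I = ½MR² = (1/2)(20.3)(0.184)² = 0.3436 kg·m².
Taking anticlockwise as positive: τ₁ = +(51.5)(0.184) = +9.476 N·m; τ₂ = +(9.62)(0.184) = +1.770 N·m.
Net torque τ = 11.25 N·m.
α = τ/I = 11.25/0.3436 = 32.73 rad/s².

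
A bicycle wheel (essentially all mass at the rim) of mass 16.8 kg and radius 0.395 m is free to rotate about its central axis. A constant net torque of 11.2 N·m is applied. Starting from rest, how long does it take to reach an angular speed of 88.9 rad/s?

I = MR² = (16.8)(0.395)² = 2.621 kg·m².
α = τ/I = 11.2/2.621 = 4.273 rad/s².
ω = αt ⇒ t = ω/α = 88.9/4.273 = 20.81 s.

t ≈ 20.8 s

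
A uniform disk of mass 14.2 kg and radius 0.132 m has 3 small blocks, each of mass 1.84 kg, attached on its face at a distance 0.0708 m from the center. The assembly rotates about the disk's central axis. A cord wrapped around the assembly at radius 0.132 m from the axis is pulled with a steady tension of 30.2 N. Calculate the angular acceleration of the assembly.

I_disk = ½MR² = ½(14.2)(0.132)² = 0.1237 kg·m².
I_blocks = 3·m·r² = 3(1.84)(0.0708)² = 0.02767 kg·m².
Total I = 0.1514 kg·m².
τ = F r = (30.2)(0.132) = 3.986 N·m.
α = τ/I = 3.986/0.1514 = 26.33 rad/s².

α ≈ 26.3 rad/s²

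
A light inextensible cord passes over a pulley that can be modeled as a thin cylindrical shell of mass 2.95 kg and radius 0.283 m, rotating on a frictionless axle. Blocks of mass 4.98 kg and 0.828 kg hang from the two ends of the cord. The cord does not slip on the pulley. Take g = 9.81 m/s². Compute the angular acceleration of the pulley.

α ≈ 16.4 rad/s²

I = MR² = (2.95)(0.283)² = 0.2363 kg·m².
Heavier block: m₁g − T₁ = m₁a. Lighter block: T₂ − m₂g = m₂a.
Pulley: (T₁ − T₂)R = Iα = I(a/R), so T₁ − T₂ = (I/R²)a = 1·M_p a = 2.950·a.
Adding the three: (m₁ − m₂)g = (m₁ + m₂ + 2.950)a, so a = (4.98 − 0.828)(9.81)/(4.98 + 0.828 + 2.950) = 4.651 m/s².
α = a/R = 4.651/0.283 = 16.43 rad/s².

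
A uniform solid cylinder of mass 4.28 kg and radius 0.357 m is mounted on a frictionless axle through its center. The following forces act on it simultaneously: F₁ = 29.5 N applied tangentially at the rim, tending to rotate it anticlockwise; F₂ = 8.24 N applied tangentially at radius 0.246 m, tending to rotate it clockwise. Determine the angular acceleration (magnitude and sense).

I = ½MR² = (1/2)(4.28)(0.357)² = 0.2727 kg·m².
Taking anticlockwise as positive: τ₁ = +(29.5)(0.357) = +10.53 N·m; τ₂ = −(8.24)(0.246) = −2.027 N·m.
Net torque τ = 8.504 N·m.
α = τ/I = 8.504/0.2727 = 31.18 rad/s².

α ≈ 31.2 rad/s², anticlockwise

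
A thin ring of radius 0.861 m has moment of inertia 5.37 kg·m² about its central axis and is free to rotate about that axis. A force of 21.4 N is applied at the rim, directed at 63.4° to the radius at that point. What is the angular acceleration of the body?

α ≈ 3.07 rad/s²

Only the tangential component produces torque: τ = F R sinθ = (21.4)(0.861) sin 63.4° = 16.48 N·m.
From τ = Iα: α = 16.48/5.370 = 3.068 rad/s².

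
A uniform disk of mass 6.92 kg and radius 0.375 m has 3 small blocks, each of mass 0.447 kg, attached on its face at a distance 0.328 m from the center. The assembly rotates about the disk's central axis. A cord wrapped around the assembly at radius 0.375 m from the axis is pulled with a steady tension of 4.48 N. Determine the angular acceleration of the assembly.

I_disk = ½MR² = ½(6.92)(0.375)² = 0.4866 kg·m².
I_blocks = 3·m·r² = 3(0.447)(0.328)² = 0.1443 kg·m².
Total I = 0.6308 kg·m².
τ = F r = (4.48)(0.375) = 1.680 N·m.
α = τ/I = 1.680/0.6308 = 2.663 rad/s².

α ≈ 2.66 rad/s²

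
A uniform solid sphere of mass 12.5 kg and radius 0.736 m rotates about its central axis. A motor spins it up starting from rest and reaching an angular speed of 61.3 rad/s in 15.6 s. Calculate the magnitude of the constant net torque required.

τ ≈ 10.6 N·m

I = (2/5)MR² = (2/5)(12.5)(0.736)² = 2.708 kg·m².
α = Δω/Δt = (61.3 − 0)/15.6 = 3.929 rad/s².
τ = Iα = (2.708)(3.929) = 10.64 N·m.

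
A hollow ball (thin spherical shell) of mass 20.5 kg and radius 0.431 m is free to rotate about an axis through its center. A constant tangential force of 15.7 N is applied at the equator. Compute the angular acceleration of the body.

I = (2/3)MR² = (2/3)(20.5)(0.431)² = 2.539 kg·m².
τ = F R = (15.7)(0.431) = 6.767 N·m.
From τ = Iα: α = 6.767/2.539 = 2.665 rad/s².

α ≈ 2.67 rad/s²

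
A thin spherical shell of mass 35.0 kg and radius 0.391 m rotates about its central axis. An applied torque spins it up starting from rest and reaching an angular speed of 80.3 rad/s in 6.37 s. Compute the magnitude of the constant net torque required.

τ ≈ 45.0 N·m

I = (2/3)MR² = (2/3)(35.0)(0.391)² = 3.567 kg·m².
α = Δω/Δt = (80.3 − 0)/6.37 = 12.61 rad/s².
τ = Iα = (3.567)(12.61) = 44.97 N·m.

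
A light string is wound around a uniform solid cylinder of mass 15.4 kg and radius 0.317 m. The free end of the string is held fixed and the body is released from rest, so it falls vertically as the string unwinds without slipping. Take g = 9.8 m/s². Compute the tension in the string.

T ≈ 50.3 N

Translation: Mg − T = Ma. Rotation about the center: TR = Iα with I = ½MR².
With a = αR: T = (I/R²)a = (1/2)M a, so Mg = (1 + 0.5000)Ma.
a = g/(1 + 0.5000) = 9.8/1.500 = 6.533 m/s².
T = 0.5000·M·a = (0.5000)(15.4)(6.533) = 50.31 N.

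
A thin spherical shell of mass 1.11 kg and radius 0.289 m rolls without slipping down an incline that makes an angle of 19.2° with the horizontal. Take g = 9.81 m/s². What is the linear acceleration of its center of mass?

a ≈ 1.94 m/s²

Translation along the incline: Mg sinθ − f = Ma.
Rotation about the center: fR = Iα with I = (2/3)MR². No-slip gives a = αR, so f = (I/R²)a = (2/3)M a.
Substituting: Mg sinθ = (1 + 0.6667)Ma, so a = g sinθ/(1 + 0.6667) = (9.81) sin 19.2° / 1.667 = 1.936 m/s².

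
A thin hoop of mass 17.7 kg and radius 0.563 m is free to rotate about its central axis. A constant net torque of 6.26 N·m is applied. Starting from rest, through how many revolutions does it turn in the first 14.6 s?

≈ 18.9 revolutions

I = MR² = (17.7)(0.563)² = 5.610 kg·m².
α = τ/I = 6.26/5.610 = 1.116 rad/s².
θ = ½αt² = ½(1.116)(14.6)² = 118.9 rad.
Revolutions = θ/(2π) = 18.93.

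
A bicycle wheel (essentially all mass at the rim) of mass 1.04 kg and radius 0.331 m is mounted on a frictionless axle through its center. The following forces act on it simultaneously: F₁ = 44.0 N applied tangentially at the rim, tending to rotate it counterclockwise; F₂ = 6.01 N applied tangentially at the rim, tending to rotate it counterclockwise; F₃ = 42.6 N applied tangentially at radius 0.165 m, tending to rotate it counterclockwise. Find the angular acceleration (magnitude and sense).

α ≈ 207 rad/s², counterclockwise

I = MR² = (1.04)(0.331)² = 0.1139 kg·m².
Taking counterclockwise as positive: τ₁ = +(44.0)(0.331) = +14.56 N·m; τ₂ = +(6.01)(0.331) = +1.989 N·m; τ₃ = +(42.6)(0.165) = +7.029 N·m.
Net torque τ = 23.58 N·m.
α = τ/I = 23.58/0.1139 = 207.0 rad/s².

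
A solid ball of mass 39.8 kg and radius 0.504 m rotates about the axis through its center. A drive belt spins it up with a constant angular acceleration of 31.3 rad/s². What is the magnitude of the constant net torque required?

τ ≈ 127 N·m

I = (2/5)MR² = (2/5)(39.8)(0.504)² = 4.044 kg·m².
τ = Iα = (4.044)(31.30) = 126.6 N·m.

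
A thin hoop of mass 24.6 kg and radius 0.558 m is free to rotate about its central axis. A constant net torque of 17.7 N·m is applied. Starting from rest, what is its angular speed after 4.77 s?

ω ≈ 11.0 rad/s

I = MR² = (24.6)(0.558)² = 7.660 kg·m².
α = τ/I = 17.7/7.660 = 2.311 rad/s².
ω = ω₀ + αt = 0 + (2.311)(4.77) = 11.02 rad/s.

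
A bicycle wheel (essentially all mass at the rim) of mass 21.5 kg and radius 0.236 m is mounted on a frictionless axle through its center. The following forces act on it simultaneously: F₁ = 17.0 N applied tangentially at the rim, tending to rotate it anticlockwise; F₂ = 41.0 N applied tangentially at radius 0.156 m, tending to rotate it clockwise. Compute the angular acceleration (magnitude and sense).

α ≈ 1.99 rad/s², clockwise

I = MR² = (21.5)(0.236)² = 1.197 kg·m².
Taking anticlockwise as positive: τ₁ = +(17.0)(0.236) = +4.012 N·m; τ₂ = −(41.0)(0.156) = −6.396 N·m.
Net torque τ = -2.384 N·m.
α = τ/I = -2.384/1.197 = -1.991 rad/s².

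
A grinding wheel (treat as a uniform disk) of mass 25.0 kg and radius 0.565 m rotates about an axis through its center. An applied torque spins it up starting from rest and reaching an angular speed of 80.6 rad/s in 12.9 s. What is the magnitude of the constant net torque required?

I = ½MR² = (1/2)(25.0)(0.565)² = 3.990 kg·m².
α = Δω/Δt = (80.6 − 0)/12.9 = 6.248 rad/s².
τ = Iα = (3.990)(6.248) = 24.93 N·m.

τ ≈ 24.9 N·m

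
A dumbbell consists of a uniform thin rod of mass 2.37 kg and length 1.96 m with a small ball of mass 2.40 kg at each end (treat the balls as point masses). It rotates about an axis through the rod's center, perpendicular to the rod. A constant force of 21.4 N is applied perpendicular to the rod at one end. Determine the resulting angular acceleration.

α ≈ 3.91 rad/s²

I_rod = (1/12)ML² = (1/12)(2.37)(1.96)² = 0.7587 kg·m².
I_balls = 2·m·(L/2)² = 2(2.40)(0.9800)² = 4.610 kg·m².
Total I = 5.369 kg·m².
τ = F·(L/2) = (21.4)(0.980) = 20.97 N·m.
α = τ/I = 20.97/5.369 = 3.906 rad/s².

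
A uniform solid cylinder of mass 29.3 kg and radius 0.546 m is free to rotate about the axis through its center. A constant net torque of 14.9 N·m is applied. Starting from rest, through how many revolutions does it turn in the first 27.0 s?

≈ 198 revolutions

I = ½MR² = (1/2)(29.3)(0.546)² = 4.367 kg·m².
α = τ/I = 14.9/4.367 = 3.412 rad/s².
θ = ½αt² = ½(3.412)(27.0)² = 1244 rad.
Revolutions = θ/(2π) = 197.9.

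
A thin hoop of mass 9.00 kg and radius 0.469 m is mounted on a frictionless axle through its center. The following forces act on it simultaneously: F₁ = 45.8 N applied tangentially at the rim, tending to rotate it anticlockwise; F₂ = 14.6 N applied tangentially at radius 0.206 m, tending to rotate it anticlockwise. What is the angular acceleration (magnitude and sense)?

I = MR² = (9.00)(0.469)² = 1.980 kg·m².
Taking anticlockwise as positive: τ₁ = +(45.8)(0.469) = +21.48 N·m; τ₂ = +(14.6)(0.206) = +3.008 N·m.
Net torque τ = 24.49 N·m.
α = τ/I = 24.49/1.980 = 12.37 rad/s².

α ≈ 12.4 rad/s², anticlockwise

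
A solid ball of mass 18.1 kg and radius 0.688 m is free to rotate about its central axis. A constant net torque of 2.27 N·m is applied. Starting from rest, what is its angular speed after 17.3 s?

I = (2/5)MR² = (2/5)(18.1)(0.688)² = 3.427 kg·m².
α = τ/I = 2.27/3.427 = 0.6624 rad/s².
ω = ω₀ + αt = 0 + (0.6624)(17.3) = 11.46 rad/s.

ω ≈ 11.5 rad/s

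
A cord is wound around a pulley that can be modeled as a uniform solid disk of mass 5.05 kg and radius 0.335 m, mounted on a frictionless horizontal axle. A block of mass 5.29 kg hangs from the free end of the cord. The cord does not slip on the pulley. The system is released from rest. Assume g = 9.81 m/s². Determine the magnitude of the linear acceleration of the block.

I = ½MR² = (1/2)(5.05)(0.335)² = 0.2834 kg·m².
Block: mg − T = ma. Pulley: TR = Iα. No-slip: a = αR, so T = (I/R²)a = 2.525·a.
Then mg = (m + 2.525)a, so a = (5.29)(9.81)/(5.29 + 2.525) = 6.640 m/s².

a ≈ 6.64 m/s²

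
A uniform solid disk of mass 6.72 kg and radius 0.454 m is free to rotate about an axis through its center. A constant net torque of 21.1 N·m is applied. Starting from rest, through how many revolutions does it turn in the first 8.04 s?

I = ½MR² = (1/2)(6.72)(0.454)² = 0.6925 kg·m².
α = τ/I = 21.1/0.6925 = 30.47 rad/s².
θ = ½αt² = ½(30.47)(8.04)² = 984.7 rad.
Revolutions = θ/(2π) = 156.7.

≈ 157 revolutions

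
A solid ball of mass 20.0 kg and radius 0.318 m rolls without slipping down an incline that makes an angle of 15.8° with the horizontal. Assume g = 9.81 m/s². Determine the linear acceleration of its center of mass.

Translation along the incline: Mg sinθ − f = Ma.
Rotation about the center: fR = Iα with I = (2/5)MR². No-slip gives a = αR, so f = (I/R²)a = (2/5)M a.
Substituting: Mg sinθ = (1 + 0.4000)Ma, so a = g sinθ/(1 + 0.4000) = (9.81) sin 15.8° / 1.400 = 1.908 m/s².

a ≈ 1.91 m/s²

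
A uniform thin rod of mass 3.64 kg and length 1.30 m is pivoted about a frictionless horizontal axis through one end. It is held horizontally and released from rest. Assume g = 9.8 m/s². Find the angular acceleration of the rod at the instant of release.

α ≈ 11.3 rad/s²

About the pivot, I = (1/3)ML² = (1/3)(3.64)(1.30)² = 2.051 kg·m².
The weight acts at the center, a distance L/2 = 0.6500 m from the pivot; τ = Mg(L/2) = 23.19 N·m.
α = τ/I = 23.19/2.051 = 11.31 rad/s².
(Equivalently α = (3g/(2L)) = 11.31 rad/s².)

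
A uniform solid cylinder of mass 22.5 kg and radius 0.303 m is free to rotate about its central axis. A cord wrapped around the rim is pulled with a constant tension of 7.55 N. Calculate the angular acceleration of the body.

I = ½MR² = (1/2)(22.5)(0.303)² = 1.033 kg·m².
τ = F R = (7.55)(0.303) = 2.288 N·m.
From τ = Iα: α = 2.288/1.033 = 2.215 rad/s².

α ≈ 2.21 rad/s²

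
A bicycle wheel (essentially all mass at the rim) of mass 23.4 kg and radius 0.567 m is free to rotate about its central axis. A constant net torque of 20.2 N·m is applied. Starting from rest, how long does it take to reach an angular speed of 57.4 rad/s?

I = MR² = (23.4)(0.567)² = 7.523 kg·m².
α = τ/I = 20.2/7.523 = 2.685 rad/s².
ω = αt ⇒ t = ω/α = 57.4/2.685 = 21.38 s.

t ≈ 21.4 s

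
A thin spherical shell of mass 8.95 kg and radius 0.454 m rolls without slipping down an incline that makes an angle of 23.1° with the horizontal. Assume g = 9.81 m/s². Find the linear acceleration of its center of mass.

a ≈ 2.31 m/s²

Translation along the incline: Mg sinθ − f = Ma.
Rotation about the center: fR = Iα with I = (2/3)MR². No-slip gives a = αR, so f = (I/R²)a = (2/3)M a.
Substituting: Mg sinθ = (1 + 0.6667)Ma, so a = g sinθ/(1 + 0.6667) = (9.81) sin 23.1° / 1.667 = 2.309 m/s².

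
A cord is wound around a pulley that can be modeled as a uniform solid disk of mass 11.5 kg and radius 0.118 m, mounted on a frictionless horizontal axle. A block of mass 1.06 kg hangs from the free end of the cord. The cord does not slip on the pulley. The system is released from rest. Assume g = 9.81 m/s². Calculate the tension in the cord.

I = ½MR² = (1/2)(11.5)(0.118)² = 0.08006 kg·m².
Block: mg − T = ma. Pulley: TR = Iα. No-slip: a = αR, so T = (I/R²)a = 5.750·a.
Then mg = (m + 5.750)a, so a = (1.06)(9.81)/(1.06 + 5.750) = 1.527 m/s².
T = 5.750·a = 8.780 N.

T ≈ 8.78 N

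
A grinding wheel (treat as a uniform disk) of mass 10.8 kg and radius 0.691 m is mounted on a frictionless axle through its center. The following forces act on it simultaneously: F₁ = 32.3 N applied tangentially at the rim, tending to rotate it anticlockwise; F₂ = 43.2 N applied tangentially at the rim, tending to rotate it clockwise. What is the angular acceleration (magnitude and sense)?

α ≈ 2.92 rad/s², clockwise

I = ½MR² = (1/2)(10.8)(0.691)² = 2.578 kg·m².
Taking anticlockwise as positive: τ₁ = +(32.3)(0.691) = +22.32 N·m; τ₂ = −(43.2)(0.691) = −29.85 N·m.
Net torque τ = -7.532 N·m.
α = τ/I = -7.532/2.578 = -2.921 rad/s².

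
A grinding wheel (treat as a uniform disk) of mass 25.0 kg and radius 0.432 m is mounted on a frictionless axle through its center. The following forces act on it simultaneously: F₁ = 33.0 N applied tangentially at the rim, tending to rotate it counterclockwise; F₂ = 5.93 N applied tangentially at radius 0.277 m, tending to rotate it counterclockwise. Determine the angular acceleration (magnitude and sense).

I = ½MR² = (1/2)(25.0)(0.432)² = 2.333 kg·m².
Taking counterclockwise as positive: τ₁ = +(33.0)(0.432) = +14.26 N·m; τ₂ = +(5.93)(0.277) = +1.643 N·m.
Net torque τ = 15.90 N·m.
α = τ/I = 15.90/2.333 = 6.815 rad/s².

α ≈ 6.82 rad/s², counterclockwise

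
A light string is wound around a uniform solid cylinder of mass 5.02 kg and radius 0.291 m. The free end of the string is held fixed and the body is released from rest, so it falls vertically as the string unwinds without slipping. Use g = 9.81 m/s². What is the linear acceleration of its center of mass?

Translation: Mg − T = Ma. Rotation about the center: TR = Iα with I = ½MR².
With a = αR: T = (I/R²)a = (1/2)M a, so Mg = (1 + 0.5000)Ma.
a = g/(1 + 0.5000) = 9.81/1.500 = 6.540 m/s².

a ≈ 6.54 m/s²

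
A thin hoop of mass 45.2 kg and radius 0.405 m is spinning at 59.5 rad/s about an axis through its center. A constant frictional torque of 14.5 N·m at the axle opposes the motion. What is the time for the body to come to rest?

I = MR² = (45.2)(0.405)² = 7.414 kg·m².
The net torque has magnitude 14.5 N·m, opposing ω.
|α| = τ/I = 14.50/7.414 = 1.956 rad/s² (deceleration).
0 = ω₀ − |α|t ⇒ t = ω₀/|α| = 59.5/1.956 = 30.42 s.

t ≈ 30.4 s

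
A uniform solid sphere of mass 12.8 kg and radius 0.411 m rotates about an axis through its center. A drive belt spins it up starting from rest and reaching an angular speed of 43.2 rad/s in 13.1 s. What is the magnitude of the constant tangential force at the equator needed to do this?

F ≈ 6.94 N

I = (2/5)MR² = (2/5)(12.8)(0.411)² = 0.8649 kg·m².
α = Δω/Δt = (43.2 − 0)/13.1 = 3.298 rad/s².
The required torque is τ = Iα = (0.8649)(3.298) = 2.852 N·m.
A tangential force at the equator gives τ = FR, so F = τ/R = 2.852/0.411 = 6.939 N.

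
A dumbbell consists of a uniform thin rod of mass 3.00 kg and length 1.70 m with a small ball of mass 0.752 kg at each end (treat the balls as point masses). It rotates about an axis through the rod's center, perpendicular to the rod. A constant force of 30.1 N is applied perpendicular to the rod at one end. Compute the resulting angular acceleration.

α ≈ 14.1 rad/s²

I_rod = (1/12)ML² = (1/12)(3.00)(1.70)² = 0.7225 kg·m².
I_balls = 2·m·(L/2)² = 2(0.752)(0.8500)² = 1.087 kg·m².
Total I = 1.809 kg·m².
τ = F·(L/2) = (30.1)(0.850) = 25.59 N·m.
α = τ/I = 25.59/1.809 = 14.14 rad/s².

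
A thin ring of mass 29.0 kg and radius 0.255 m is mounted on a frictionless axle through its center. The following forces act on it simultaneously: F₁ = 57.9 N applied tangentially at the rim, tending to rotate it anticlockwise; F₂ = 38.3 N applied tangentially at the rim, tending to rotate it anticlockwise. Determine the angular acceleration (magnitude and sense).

I = MR² = (29.0)(0.255)² = 1.886 kg·m².
Taking anticlockwise as positive: τ₁ = +(57.9)(0.255) = +14.76 N·m; τ₂ = +(38.3)(0.255) = +9.766 N·m.
Net torque τ = 24.53 N·m.
α = τ/I = 24.53/1.886 = 13.01 rad/s².

α ≈ 13.0 rad/s², anticlockwise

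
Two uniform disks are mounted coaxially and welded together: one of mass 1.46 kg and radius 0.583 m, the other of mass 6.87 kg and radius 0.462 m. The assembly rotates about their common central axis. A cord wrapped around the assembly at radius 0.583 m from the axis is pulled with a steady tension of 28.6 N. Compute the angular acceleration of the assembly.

I = ½M₁R₁² + ½M₂R₂² = ½(1.46)(0.583)² + ½(6.87)(0.462)² = 0.9813 kg·m².
τ = F r = (28.6)(0.583) = 16.67 N·m.
α = τ/I = 16.67/0.9813 = 16.99 rad/s².

α ≈ 17.0 rad/s²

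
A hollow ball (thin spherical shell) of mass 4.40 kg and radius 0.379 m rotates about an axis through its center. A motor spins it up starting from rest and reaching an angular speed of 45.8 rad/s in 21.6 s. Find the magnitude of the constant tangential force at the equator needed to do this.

F ≈ 2.36 N

I = (2/3)MR² = (2/3)(4.40)(0.379)² = 0.4213 kg·m².
α = Δω/Δt = (45.8 − 0)/21.6 = 2.120 rad/s².
The required torque is τ = Iα = (0.4213)(2.120) = 0.8934 N·m.
A tangential force at the equator gives τ = FR, so F = τ/R = 0.8934/0.379 = 2.357 N.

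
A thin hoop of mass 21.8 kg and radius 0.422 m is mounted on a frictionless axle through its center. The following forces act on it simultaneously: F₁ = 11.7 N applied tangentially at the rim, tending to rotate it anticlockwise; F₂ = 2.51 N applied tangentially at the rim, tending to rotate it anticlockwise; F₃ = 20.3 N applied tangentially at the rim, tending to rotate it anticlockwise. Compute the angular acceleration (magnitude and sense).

α ≈ 3.75 rad/s², anticlockwise

I = MR² = (21.8)(0.422)² = 3.882 kg·m².
Taking anticlockwise as positive: τ₁ = +(11.7)(0.422) = +4.937 N·m; τ₂ = +(2.51)(0.422) = +1.059 N·m; τ₃ = +(20.3)(0.422) = +8.567 N·m.
Net torque τ = 14.56 N·m.
α = τ/I = 14.56/3.882 = 3.751 rad/s².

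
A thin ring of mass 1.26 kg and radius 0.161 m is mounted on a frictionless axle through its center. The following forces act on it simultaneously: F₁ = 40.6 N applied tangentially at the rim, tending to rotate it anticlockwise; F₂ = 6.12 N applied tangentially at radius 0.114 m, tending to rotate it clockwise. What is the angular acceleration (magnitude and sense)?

I = MR² = (1.26)(0.161)² = 0.03266 kg·m².
Taking anticlockwise as positive: τ₁ = +(40.6)(0.161) = +6.537 N·m; τ₂ = −(6.12)(0.114) = −0.6977 N·m.
Net torque τ = 5.839 N·m.
α = τ/I = 5.839/0.03266 = 178.8 rad/s².

α ≈ 179 rad/s², anticlockwise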